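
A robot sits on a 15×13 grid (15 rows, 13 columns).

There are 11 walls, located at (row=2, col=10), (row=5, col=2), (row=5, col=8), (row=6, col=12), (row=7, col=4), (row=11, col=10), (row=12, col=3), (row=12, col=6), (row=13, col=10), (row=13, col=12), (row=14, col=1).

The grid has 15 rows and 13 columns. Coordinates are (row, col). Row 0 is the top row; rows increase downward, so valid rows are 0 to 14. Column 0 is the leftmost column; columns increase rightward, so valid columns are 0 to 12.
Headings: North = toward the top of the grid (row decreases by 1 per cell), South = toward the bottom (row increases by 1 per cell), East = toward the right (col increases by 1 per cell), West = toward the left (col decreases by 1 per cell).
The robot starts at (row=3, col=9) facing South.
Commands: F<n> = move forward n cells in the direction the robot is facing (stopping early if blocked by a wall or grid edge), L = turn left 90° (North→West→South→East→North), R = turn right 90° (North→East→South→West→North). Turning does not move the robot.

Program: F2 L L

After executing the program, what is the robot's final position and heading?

Answer: Final position: (row=5, col=9), facing North

Derivation:
Start: (row=3, col=9), facing South
  F2: move forward 2, now at (row=5, col=9)
  L: turn left, now facing East
  L: turn left, now facing North
Final: (row=5, col=9), facing North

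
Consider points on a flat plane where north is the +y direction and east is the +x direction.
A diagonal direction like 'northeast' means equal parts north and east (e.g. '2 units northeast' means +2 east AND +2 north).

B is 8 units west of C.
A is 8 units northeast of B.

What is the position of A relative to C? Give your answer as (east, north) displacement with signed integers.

Answer: A is at (east=0, north=8) relative to C.

Derivation:
Place C at the origin (east=0, north=0).
  B is 8 units west of C: delta (east=-8, north=+0); B at (east=-8, north=0).
  A is 8 units northeast of B: delta (east=+8, north=+8); A at (east=0, north=8).
Therefore A relative to C: (east=0, north=8).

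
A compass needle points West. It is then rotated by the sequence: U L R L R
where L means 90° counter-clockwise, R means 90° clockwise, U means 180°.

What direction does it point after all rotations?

Start: West
  U (U-turn (180°)) -> East
  L (left (90° counter-clockwise)) -> North
  R (right (90° clockwise)) -> East
  L (left (90° counter-clockwise)) -> North
  R (right (90° clockwise)) -> East
Final: East

Answer: Final heading: East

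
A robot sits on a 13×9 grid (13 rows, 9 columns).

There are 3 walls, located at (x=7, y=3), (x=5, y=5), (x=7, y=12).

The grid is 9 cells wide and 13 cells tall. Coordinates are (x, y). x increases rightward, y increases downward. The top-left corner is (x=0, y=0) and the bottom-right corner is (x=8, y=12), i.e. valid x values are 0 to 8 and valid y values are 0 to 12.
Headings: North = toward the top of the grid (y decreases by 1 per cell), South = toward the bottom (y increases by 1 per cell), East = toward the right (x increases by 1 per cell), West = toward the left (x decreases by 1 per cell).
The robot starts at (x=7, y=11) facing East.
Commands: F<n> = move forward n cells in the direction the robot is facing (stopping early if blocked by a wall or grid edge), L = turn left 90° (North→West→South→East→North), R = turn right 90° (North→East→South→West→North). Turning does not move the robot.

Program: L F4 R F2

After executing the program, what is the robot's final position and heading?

Start: (x=7, y=11), facing East
  L: turn left, now facing North
  F4: move forward 4, now at (x=7, y=7)
  R: turn right, now facing East
  F2: move forward 1/2 (blocked), now at (x=8, y=7)
Final: (x=8, y=7), facing East

Answer: Final position: (x=8, y=7), facing East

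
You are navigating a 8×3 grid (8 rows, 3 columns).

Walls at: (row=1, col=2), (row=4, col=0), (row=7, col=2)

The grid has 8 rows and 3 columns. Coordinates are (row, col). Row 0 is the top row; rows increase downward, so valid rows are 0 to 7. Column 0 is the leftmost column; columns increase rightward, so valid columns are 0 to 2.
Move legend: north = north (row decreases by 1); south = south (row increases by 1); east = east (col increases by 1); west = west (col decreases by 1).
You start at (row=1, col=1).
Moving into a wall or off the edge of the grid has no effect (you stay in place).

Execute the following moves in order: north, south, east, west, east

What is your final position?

Answer: Final position: (row=1, col=1)

Derivation:
Start: (row=1, col=1)
  north (north): (row=1, col=1) -> (row=0, col=1)
  south (south): (row=0, col=1) -> (row=1, col=1)
  east (east): blocked, stay at (row=1, col=1)
  west (west): (row=1, col=1) -> (row=1, col=0)
  east (east): (row=1, col=0) -> (row=1, col=1)
Final: (row=1, col=1)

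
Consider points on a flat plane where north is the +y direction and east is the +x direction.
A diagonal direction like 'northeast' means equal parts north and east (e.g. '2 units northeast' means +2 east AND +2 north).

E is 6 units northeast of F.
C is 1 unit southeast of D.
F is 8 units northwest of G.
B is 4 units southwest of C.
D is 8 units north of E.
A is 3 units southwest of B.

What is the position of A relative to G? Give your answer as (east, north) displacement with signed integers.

Answer: A is at (east=-8, north=14) relative to G.

Derivation:
Place G at the origin (east=0, north=0).
  F is 8 units northwest of G: delta (east=-8, north=+8); F at (east=-8, north=8).
  E is 6 units northeast of F: delta (east=+6, north=+6); E at (east=-2, north=14).
  D is 8 units north of E: delta (east=+0, north=+8); D at (east=-2, north=22).
  C is 1 unit southeast of D: delta (east=+1, north=-1); C at (east=-1, north=21).
  B is 4 units southwest of C: delta (east=-4, north=-4); B at (east=-5, north=17).
  A is 3 units southwest of B: delta (east=-3, north=-3); A at (east=-8, north=14).
Therefore A relative to G: (east=-8, north=14).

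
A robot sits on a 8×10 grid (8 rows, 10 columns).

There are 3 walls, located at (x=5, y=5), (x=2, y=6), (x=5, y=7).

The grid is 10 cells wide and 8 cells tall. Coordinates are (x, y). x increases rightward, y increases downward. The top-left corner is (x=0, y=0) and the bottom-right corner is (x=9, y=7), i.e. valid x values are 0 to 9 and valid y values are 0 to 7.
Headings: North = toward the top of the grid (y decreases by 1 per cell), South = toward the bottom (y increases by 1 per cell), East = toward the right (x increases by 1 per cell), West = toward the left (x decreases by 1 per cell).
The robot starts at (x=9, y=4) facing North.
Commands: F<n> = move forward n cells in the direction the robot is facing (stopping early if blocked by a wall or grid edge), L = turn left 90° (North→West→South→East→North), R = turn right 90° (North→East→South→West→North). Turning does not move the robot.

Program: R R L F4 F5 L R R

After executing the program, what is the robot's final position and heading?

Start: (x=9, y=4), facing North
  R: turn right, now facing East
  R: turn right, now facing South
  L: turn left, now facing East
  F4: move forward 0/4 (blocked), now at (x=9, y=4)
  F5: move forward 0/5 (blocked), now at (x=9, y=4)
  L: turn left, now facing North
  R: turn right, now facing East
  R: turn right, now facing South
Final: (x=9, y=4), facing South

Answer: Final position: (x=9, y=4), facing South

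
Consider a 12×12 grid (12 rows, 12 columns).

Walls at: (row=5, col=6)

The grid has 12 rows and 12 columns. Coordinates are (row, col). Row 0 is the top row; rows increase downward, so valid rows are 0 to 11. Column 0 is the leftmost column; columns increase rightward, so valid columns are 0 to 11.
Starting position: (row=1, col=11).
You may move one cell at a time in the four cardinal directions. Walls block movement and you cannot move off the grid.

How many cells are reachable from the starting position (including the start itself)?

Answer: Reachable cells: 143

Derivation:
BFS flood-fill from (row=1, col=11):
  Distance 0: (row=1, col=11)
  Distance 1: (row=0, col=11), (row=1, col=10), (row=2, col=11)
  Distance 2: (row=0, col=10), (row=1, col=9), (row=2, col=10), (row=3, col=11)
  Distance 3: (row=0, col=9), (row=1, col=8), (row=2, col=9), (row=3, col=10), (row=4, col=11)
  Distance 4: (row=0, col=8), (row=1, col=7), (row=2, col=8), (row=3, col=9), (row=4, col=10), (row=5, col=11)
  Distance 5: (row=0, col=7), (row=1, col=6), (row=2, col=7), (row=3, col=8), (row=4, col=9), (row=5, col=10), (row=6, col=11)
  Distance 6: (row=0, col=6), (row=1, col=5), (row=2, col=6), (row=3, col=7), (row=4, col=8), (row=5, col=9), (row=6, col=10), (row=7, col=11)
  Distance 7: (row=0, col=5), (row=1, col=4), (row=2, col=5), (row=3, col=6), (row=4, col=7), (row=5, col=8), (row=6, col=9), (row=7, col=10), (row=8, col=11)
  Distance 8: (row=0, col=4), (row=1, col=3), (row=2, col=4), (row=3, col=5), (row=4, col=6), (row=5, col=7), (row=6, col=8), (row=7, col=9), (row=8, col=10), (row=9, col=11)
  Distance 9: (row=0, col=3), (row=1, col=2), (row=2, col=3), (row=3, col=4), (row=4, col=5), (row=6, col=7), (row=7, col=8), (row=8, col=9), (row=9, col=10), (row=10, col=11)
  Distance 10: (row=0, col=2), (row=1, col=1), (row=2, col=2), (row=3, col=3), (row=4, col=4), (row=5, col=5), (row=6, col=6), (row=7, col=7), (row=8, col=8), (row=9, col=9), (row=10, col=10), (row=11, col=11)
  Distance 11: (row=0, col=1), (row=1, col=0), (row=2, col=1), (row=3, col=2), (row=4, col=3), (row=5, col=4), (row=6, col=5), (row=7, col=6), (row=8, col=7), (row=9, col=8), (row=10, col=9), (row=11, col=10)
  Distance 12: (row=0, col=0), (row=2, col=0), (row=3, col=1), (row=4, col=2), (row=5, col=3), (row=6, col=4), (row=7, col=5), (row=8, col=6), (row=9, col=7), (row=10, col=8), (row=11, col=9)
  Distance 13: (row=3, col=0), (row=4, col=1), (row=5, col=2), (row=6, col=3), (row=7, col=4), (row=8, col=5), (row=9, col=6), (row=10, col=7), (row=11, col=8)
  Distance 14: (row=4, col=0), (row=5, col=1), (row=6, col=2), (row=7, col=3), (row=8, col=4), (row=9, col=5), (row=10, col=6), (row=11, col=7)
  Distance 15: (row=5, col=0), (row=6, col=1), (row=7, col=2), (row=8, col=3), (row=9, col=4), (row=10, col=5), (row=11, col=6)
  Distance 16: (row=6, col=0), (row=7, col=1), (row=8, col=2), (row=9, col=3), (row=10, col=4), (row=11, col=5)
  Distance 17: (row=7, col=0), (row=8, col=1), (row=9, col=2), (row=10, col=3), (row=11, col=4)
  Distance 18: (row=8, col=0), (row=9, col=1), (row=10, col=2), (row=11, col=3)
  Distance 19: (row=9, col=0), (row=10, col=1), (row=11, col=2)
  Distance 20: (row=10, col=0), (row=11, col=1)
  Distance 21: (row=11, col=0)
Total reachable: 143 (grid has 143 open cells total)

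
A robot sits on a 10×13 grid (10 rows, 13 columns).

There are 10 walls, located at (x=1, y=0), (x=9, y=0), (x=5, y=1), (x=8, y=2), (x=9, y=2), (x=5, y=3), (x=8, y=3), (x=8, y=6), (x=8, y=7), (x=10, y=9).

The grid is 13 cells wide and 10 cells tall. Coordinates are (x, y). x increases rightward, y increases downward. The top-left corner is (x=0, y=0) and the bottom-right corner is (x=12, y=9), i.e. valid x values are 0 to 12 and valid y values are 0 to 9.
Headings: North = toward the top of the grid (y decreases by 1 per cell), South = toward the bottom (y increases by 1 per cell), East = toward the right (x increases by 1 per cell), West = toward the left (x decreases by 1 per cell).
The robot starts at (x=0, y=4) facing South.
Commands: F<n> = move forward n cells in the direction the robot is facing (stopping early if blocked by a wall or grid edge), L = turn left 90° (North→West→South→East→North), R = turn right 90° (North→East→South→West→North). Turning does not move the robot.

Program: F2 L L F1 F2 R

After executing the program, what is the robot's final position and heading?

Answer: Final position: (x=0, y=3), facing East

Derivation:
Start: (x=0, y=4), facing South
  F2: move forward 2, now at (x=0, y=6)
  L: turn left, now facing East
  L: turn left, now facing North
  F1: move forward 1, now at (x=0, y=5)
  F2: move forward 2, now at (x=0, y=3)
  R: turn right, now facing East
Final: (x=0, y=3), facing East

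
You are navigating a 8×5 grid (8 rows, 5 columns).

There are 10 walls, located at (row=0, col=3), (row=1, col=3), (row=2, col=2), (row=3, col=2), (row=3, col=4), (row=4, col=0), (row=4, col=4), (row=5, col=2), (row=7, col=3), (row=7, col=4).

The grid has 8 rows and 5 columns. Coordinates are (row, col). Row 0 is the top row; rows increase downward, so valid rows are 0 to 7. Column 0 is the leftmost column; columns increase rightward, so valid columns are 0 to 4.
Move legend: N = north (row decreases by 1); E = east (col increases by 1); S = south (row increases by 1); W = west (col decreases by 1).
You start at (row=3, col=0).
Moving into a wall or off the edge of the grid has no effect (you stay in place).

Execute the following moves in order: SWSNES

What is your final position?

Start: (row=3, col=0)
  S (south): blocked, stay at (row=3, col=0)
  W (west): blocked, stay at (row=3, col=0)
  S (south): blocked, stay at (row=3, col=0)
  N (north): (row=3, col=0) -> (row=2, col=0)
  E (east): (row=2, col=0) -> (row=2, col=1)
  S (south): (row=2, col=1) -> (row=3, col=1)
Final: (row=3, col=1)

Answer: Final position: (row=3, col=1)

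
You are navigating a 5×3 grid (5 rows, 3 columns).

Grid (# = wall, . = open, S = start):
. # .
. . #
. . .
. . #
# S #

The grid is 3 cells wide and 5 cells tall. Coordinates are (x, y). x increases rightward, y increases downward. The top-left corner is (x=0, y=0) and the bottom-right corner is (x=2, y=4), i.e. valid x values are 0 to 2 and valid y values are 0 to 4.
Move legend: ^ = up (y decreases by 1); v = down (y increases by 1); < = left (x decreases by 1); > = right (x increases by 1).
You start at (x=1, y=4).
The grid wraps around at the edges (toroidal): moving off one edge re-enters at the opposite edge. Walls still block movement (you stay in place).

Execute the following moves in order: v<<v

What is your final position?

Answer: Final position: (x=1, y=4)

Derivation:
Start: (x=1, y=4)
  v (down): blocked, stay at (x=1, y=4)
  < (left): blocked, stay at (x=1, y=4)
  < (left): blocked, stay at (x=1, y=4)
  v (down): blocked, stay at (x=1, y=4)
Final: (x=1, y=4)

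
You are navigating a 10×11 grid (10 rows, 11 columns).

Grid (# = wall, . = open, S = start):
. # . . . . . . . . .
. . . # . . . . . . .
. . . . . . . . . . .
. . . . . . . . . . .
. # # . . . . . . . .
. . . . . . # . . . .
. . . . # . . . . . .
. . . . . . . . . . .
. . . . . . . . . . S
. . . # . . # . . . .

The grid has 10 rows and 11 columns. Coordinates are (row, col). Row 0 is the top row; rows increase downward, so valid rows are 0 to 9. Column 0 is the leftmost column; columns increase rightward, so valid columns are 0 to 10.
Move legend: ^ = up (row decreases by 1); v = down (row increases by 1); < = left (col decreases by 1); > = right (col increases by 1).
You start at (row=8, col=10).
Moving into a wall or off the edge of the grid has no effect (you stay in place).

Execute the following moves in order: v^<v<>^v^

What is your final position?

Start: (row=8, col=10)
  v (down): (row=8, col=10) -> (row=9, col=10)
  ^ (up): (row=9, col=10) -> (row=8, col=10)
  < (left): (row=8, col=10) -> (row=8, col=9)
  v (down): (row=8, col=9) -> (row=9, col=9)
  < (left): (row=9, col=9) -> (row=9, col=8)
  > (right): (row=9, col=8) -> (row=9, col=9)
  ^ (up): (row=9, col=9) -> (row=8, col=9)
  v (down): (row=8, col=9) -> (row=9, col=9)
  ^ (up): (row=9, col=9) -> (row=8, col=9)
Final: (row=8, col=9)

Answer: Final position: (row=8, col=9)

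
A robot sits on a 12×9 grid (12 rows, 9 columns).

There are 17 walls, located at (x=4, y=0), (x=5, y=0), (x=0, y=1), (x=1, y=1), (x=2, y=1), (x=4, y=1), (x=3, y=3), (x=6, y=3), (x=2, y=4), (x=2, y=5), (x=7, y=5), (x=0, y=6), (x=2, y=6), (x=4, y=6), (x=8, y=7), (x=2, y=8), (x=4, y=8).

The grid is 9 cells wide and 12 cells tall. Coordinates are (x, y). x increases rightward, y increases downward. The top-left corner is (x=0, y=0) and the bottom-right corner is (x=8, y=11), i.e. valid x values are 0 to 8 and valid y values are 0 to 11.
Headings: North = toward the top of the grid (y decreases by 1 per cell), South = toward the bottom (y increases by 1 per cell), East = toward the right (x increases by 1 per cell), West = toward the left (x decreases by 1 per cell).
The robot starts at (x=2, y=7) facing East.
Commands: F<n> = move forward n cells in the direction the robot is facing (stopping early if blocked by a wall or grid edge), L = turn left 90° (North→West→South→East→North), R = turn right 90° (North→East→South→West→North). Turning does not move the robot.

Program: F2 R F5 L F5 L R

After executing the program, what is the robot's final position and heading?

Answer: Final position: (x=7, y=7), facing East

Derivation:
Start: (x=2, y=7), facing East
  F2: move forward 2, now at (x=4, y=7)
  R: turn right, now facing South
  F5: move forward 0/5 (blocked), now at (x=4, y=7)
  L: turn left, now facing East
  F5: move forward 3/5 (blocked), now at (x=7, y=7)
  L: turn left, now facing North
  R: turn right, now facing East
Final: (x=7, y=7), facing East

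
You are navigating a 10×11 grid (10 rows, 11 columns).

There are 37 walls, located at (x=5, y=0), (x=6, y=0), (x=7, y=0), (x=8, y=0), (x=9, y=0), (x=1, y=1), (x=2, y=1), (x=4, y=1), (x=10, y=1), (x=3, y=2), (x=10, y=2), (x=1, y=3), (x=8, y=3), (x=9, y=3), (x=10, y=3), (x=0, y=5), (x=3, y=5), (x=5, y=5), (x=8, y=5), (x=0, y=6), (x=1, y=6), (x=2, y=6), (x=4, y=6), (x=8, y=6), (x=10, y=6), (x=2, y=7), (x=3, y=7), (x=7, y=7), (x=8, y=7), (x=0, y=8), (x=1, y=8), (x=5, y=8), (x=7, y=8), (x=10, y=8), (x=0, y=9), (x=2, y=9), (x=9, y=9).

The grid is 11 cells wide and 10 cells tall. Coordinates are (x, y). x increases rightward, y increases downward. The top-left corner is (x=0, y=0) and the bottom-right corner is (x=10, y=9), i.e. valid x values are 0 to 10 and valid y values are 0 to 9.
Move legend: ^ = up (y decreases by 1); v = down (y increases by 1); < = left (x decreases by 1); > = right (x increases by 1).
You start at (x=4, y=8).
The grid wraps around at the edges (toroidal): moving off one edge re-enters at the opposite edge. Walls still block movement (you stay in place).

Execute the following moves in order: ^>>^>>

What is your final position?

Answer: Final position: (x=7, y=6)

Derivation:
Start: (x=4, y=8)
  ^ (up): (x=4, y=8) -> (x=4, y=7)
  > (right): (x=4, y=7) -> (x=5, y=7)
  > (right): (x=5, y=7) -> (x=6, y=7)
  ^ (up): (x=6, y=7) -> (x=6, y=6)
  > (right): (x=6, y=6) -> (x=7, y=6)
  > (right): blocked, stay at (x=7, y=6)
Final: (x=7, y=6)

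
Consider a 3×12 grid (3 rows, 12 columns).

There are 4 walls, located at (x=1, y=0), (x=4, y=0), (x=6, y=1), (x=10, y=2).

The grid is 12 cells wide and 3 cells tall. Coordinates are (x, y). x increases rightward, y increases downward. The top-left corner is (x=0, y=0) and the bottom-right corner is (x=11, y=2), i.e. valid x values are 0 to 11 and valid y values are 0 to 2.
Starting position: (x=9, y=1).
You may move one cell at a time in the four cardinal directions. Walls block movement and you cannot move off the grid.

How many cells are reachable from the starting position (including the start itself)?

BFS flood-fill from (x=9, y=1):
  Distance 0: (x=9, y=1)
  Distance 1: (x=9, y=0), (x=8, y=1), (x=10, y=1), (x=9, y=2)
  Distance 2: (x=8, y=0), (x=10, y=0), (x=7, y=1), (x=11, y=1), (x=8, y=2)
  Distance 3: (x=7, y=0), (x=11, y=0), (x=7, y=2), (x=11, y=2)
  Distance 4: (x=6, y=0), (x=6, y=2)
  Distance 5: (x=5, y=0), (x=5, y=2)
  Distance 6: (x=5, y=1), (x=4, y=2)
  Distance 7: (x=4, y=1), (x=3, y=2)
  Distance 8: (x=3, y=1), (x=2, y=2)
  Distance 9: (x=3, y=0), (x=2, y=1), (x=1, y=2)
  Distance 10: (x=2, y=0), (x=1, y=1), (x=0, y=2)
  Distance 11: (x=0, y=1)
  Distance 12: (x=0, y=0)
Total reachable: 32 (grid has 32 open cells total)

Answer: Reachable cells: 32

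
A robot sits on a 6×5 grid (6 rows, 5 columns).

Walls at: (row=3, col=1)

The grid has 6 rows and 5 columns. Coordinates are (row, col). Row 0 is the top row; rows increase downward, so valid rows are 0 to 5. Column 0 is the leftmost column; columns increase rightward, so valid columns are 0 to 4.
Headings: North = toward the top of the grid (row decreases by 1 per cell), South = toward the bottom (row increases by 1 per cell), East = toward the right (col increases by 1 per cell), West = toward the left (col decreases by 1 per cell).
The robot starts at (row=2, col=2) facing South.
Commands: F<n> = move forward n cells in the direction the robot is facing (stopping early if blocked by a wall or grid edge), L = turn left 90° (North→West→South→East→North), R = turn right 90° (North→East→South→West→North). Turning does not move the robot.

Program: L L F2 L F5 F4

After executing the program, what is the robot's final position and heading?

Start: (row=2, col=2), facing South
  L: turn left, now facing East
  L: turn left, now facing North
  F2: move forward 2, now at (row=0, col=2)
  L: turn left, now facing West
  F5: move forward 2/5 (blocked), now at (row=0, col=0)
  F4: move forward 0/4 (blocked), now at (row=0, col=0)
Final: (row=0, col=0), facing West

Answer: Final position: (row=0, col=0), facing West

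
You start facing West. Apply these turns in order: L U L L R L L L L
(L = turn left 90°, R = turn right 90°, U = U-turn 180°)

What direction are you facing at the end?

Start: West
  L (left (90° counter-clockwise)) -> South
  U (U-turn (180°)) -> North
  L (left (90° counter-clockwise)) -> West
  L (left (90° counter-clockwise)) -> South
  R (right (90° clockwise)) -> West
  L (left (90° counter-clockwise)) -> South
  L (left (90° counter-clockwise)) -> East
  L (left (90° counter-clockwise)) -> North
  L (left (90° counter-clockwise)) -> West
Final: West

Answer: Final heading: West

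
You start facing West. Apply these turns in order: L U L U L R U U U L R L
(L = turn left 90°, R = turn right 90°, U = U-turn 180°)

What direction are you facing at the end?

Answer: Final heading: South

Derivation:
Start: West
  L (left (90° counter-clockwise)) -> South
  U (U-turn (180°)) -> North
  L (left (90° counter-clockwise)) -> West
  U (U-turn (180°)) -> East
  L (left (90° counter-clockwise)) -> North
  R (right (90° clockwise)) -> East
  U (U-turn (180°)) -> West
  U (U-turn (180°)) -> East
  U (U-turn (180°)) -> West
  L (left (90° counter-clockwise)) -> South
  R (right (90° clockwise)) -> West
  L (left (90° counter-clockwise)) -> South
Final: South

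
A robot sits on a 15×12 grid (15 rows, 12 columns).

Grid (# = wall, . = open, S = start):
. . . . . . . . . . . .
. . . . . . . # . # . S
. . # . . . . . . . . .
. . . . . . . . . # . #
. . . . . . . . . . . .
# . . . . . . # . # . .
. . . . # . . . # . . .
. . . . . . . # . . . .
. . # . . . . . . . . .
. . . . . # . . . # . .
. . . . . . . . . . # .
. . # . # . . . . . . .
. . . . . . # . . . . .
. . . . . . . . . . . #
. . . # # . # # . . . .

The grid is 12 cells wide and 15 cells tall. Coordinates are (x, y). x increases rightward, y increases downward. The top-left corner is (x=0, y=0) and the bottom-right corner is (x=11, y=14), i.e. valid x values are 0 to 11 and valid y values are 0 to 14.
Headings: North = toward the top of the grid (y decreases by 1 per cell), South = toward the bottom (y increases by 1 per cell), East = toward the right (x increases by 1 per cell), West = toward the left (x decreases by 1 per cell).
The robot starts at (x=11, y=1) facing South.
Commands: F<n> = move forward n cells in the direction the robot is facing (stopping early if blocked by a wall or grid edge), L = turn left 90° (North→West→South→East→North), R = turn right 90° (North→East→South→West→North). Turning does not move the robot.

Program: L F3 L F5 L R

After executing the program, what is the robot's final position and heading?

Answer: Final position: (x=11, y=0), facing North

Derivation:
Start: (x=11, y=1), facing South
  L: turn left, now facing East
  F3: move forward 0/3 (blocked), now at (x=11, y=1)
  L: turn left, now facing North
  F5: move forward 1/5 (blocked), now at (x=11, y=0)
  L: turn left, now facing West
  R: turn right, now facing North
Final: (x=11, y=0), facing North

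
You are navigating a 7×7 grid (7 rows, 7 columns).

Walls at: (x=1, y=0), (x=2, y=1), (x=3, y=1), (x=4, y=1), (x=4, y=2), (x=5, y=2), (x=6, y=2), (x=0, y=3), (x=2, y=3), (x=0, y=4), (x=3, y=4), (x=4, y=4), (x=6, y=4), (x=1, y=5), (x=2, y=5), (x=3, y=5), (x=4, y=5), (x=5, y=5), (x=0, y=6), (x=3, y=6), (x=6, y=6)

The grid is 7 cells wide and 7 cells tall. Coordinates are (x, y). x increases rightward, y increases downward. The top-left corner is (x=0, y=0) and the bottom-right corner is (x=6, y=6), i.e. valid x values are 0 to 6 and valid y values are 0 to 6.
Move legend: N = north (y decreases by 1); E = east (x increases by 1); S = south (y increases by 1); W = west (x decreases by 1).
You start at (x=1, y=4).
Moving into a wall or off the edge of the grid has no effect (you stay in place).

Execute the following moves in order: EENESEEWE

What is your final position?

Start: (x=1, y=4)
  E (east): (x=1, y=4) -> (x=2, y=4)
  E (east): blocked, stay at (x=2, y=4)
  N (north): blocked, stay at (x=2, y=4)
  E (east): blocked, stay at (x=2, y=4)
  S (south): blocked, stay at (x=2, y=4)
  E (east): blocked, stay at (x=2, y=4)
  E (east): blocked, stay at (x=2, y=4)
  W (west): (x=2, y=4) -> (x=1, y=4)
  E (east): (x=1, y=4) -> (x=2, y=4)
Final: (x=2, y=4)

Answer: Final position: (x=2, y=4)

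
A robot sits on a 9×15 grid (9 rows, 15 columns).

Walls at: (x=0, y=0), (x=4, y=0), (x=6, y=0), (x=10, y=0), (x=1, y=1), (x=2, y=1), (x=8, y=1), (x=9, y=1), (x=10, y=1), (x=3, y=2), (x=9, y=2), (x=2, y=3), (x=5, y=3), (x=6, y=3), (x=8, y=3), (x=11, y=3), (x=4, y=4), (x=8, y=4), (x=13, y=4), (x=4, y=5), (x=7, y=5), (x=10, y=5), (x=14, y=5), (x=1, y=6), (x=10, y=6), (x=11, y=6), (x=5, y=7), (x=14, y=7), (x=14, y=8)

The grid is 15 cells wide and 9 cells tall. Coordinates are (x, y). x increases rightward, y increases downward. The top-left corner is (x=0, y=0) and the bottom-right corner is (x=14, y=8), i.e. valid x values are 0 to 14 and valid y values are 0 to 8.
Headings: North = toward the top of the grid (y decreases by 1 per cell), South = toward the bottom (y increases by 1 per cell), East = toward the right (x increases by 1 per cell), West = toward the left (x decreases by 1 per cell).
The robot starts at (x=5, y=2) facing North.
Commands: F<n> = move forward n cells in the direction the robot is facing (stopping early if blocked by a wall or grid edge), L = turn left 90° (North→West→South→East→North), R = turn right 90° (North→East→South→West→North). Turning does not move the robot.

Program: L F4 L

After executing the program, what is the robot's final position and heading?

Start: (x=5, y=2), facing North
  L: turn left, now facing West
  F4: move forward 1/4 (blocked), now at (x=4, y=2)
  L: turn left, now facing South
Final: (x=4, y=2), facing South

Answer: Final position: (x=4, y=2), facing South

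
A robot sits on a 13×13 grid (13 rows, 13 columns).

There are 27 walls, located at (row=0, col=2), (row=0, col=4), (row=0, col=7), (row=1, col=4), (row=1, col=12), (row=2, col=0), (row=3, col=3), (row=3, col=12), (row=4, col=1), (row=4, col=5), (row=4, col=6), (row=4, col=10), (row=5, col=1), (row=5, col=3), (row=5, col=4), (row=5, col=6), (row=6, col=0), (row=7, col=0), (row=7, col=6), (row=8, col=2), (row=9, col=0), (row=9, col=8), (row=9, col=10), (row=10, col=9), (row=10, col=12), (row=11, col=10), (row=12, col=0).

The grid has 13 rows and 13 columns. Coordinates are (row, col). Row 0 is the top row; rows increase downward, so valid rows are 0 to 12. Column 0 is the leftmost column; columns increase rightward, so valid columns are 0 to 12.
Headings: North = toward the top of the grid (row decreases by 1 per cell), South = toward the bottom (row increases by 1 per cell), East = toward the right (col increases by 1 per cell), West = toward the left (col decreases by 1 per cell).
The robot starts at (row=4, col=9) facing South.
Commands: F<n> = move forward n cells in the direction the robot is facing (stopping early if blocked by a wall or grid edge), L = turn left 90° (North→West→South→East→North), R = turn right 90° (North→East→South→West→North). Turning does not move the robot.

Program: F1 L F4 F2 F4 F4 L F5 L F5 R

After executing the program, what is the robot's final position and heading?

Start: (row=4, col=9), facing South
  F1: move forward 1, now at (row=5, col=9)
  L: turn left, now facing East
  F4: move forward 3/4 (blocked), now at (row=5, col=12)
  F2: move forward 0/2 (blocked), now at (row=5, col=12)
  F4: move forward 0/4 (blocked), now at (row=5, col=12)
  F4: move forward 0/4 (blocked), now at (row=5, col=12)
  L: turn left, now facing North
  F5: move forward 1/5 (blocked), now at (row=4, col=12)
  L: turn left, now facing West
  F5: move forward 1/5 (blocked), now at (row=4, col=11)
  R: turn right, now facing North
Final: (row=4, col=11), facing North

Answer: Final position: (row=4, col=11), facing North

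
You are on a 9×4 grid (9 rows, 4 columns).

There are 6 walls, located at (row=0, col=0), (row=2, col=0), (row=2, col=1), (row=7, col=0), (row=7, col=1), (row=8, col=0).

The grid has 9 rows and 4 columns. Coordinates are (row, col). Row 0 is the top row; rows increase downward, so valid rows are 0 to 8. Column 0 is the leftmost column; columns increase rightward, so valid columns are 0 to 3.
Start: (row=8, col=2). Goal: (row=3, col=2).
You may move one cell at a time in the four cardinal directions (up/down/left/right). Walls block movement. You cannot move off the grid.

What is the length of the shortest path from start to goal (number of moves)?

Answer: Shortest path length: 5

Derivation:
BFS from (row=8, col=2) until reaching (row=3, col=2):
  Distance 0: (row=8, col=2)
  Distance 1: (row=7, col=2), (row=8, col=1), (row=8, col=3)
  Distance 2: (row=6, col=2), (row=7, col=3)
  Distance 3: (row=5, col=2), (row=6, col=1), (row=6, col=3)
  Distance 4: (row=4, col=2), (row=5, col=1), (row=5, col=3), (row=6, col=0)
  Distance 5: (row=3, col=2), (row=4, col=1), (row=4, col=3), (row=5, col=0)  <- goal reached here
One shortest path (5 moves): (row=8, col=2) -> (row=7, col=2) -> (row=6, col=2) -> (row=5, col=2) -> (row=4, col=2) -> (row=3, col=2)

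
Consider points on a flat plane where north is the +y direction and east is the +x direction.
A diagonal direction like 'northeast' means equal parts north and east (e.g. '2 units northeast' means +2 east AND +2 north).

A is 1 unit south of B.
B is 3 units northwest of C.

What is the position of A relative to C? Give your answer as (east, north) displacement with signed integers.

Place C at the origin (east=0, north=0).
  B is 3 units northwest of C: delta (east=-3, north=+3); B at (east=-3, north=3).
  A is 1 unit south of B: delta (east=+0, north=-1); A at (east=-3, north=2).
Therefore A relative to C: (east=-3, north=2).

Answer: A is at (east=-3, north=2) relative to C.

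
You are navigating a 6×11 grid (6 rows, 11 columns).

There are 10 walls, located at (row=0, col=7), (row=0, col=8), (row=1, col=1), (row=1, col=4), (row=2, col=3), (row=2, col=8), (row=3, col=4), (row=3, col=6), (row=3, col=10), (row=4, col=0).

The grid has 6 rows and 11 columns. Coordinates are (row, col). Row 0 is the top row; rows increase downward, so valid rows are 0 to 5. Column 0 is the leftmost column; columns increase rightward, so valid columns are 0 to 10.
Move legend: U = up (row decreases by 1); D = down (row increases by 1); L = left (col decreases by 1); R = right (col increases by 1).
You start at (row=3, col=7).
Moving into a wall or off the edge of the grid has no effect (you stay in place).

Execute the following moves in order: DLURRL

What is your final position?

Start: (row=3, col=7)
  D (down): (row=3, col=7) -> (row=4, col=7)
  L (left): (row=4, col=7) -> (row=4, col=6)
  U (up): blocked, stay at (row=4, col=6)
  R (right): (row=4, col=6) -> (row=4, col=7)
  R (right): (row=4, col=7) -> (row=4, col=8)
  L (left): (row=4, col=8) -> (row=4, col=7)
Final: (row=4, col=7)

Answer: Final position: (row=4, col=7)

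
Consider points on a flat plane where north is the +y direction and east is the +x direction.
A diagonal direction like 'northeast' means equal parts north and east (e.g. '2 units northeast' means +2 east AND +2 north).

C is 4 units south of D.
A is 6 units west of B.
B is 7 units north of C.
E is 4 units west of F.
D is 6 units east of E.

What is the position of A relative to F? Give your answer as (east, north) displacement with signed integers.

Answer: A is at (east=-4, north=3) relative to F.

Derivation:
Place F at the origin (east=0, north=0).
  E is 4 units west of F: delta (east=-4, north=+0); E at (east=-4, north=0).
  D is 6 units east of E: delta (east=+6, north=+0); D at (east=2, north=0).
  C is 4 units south of D: delta (east=+0, north=-4); C at (east=2, north=-4).
  B is 7 units north of C: delta (east=+0, north=+7); B at (east=2, north=3).
  A is 6 units west of B: delta (east=-6, north=+0); A at (east=-4, north=3).
Therefore A relative to F: (east=-4, north=3).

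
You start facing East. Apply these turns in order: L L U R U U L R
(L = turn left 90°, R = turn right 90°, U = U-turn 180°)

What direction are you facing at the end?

Answer: Final heading: South

Derivation:
Start: East
  L (left (90° counter-clockwise)) -> North
  L (left (90° counter-clockwise)) -> West
  U (U-turn (180°)) -> East
  R (right (90° clockwise)) -> South
  U (U-turn (180°)) -> North
  U (U-turn (180°)) -> South
  L (left (90° counter-clockwise)) -> East
  R (right (90° clockwise)) -> South
Final: South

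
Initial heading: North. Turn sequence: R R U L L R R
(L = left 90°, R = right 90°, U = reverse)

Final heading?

Answer: Final heading: North

Derivation:
Start: North
  R (right (90° clockwise)) -> East
  R (right (90° clockwise)) -> South
  U (U-turn (180°)) -> North
  L (left (90° counter-clockwise)) -> West
  L (left (90° counter-clockwise)) -> South
  R (right (90° clockwise)) -> West
  R (right (90° clockwise)) -> North
Final: North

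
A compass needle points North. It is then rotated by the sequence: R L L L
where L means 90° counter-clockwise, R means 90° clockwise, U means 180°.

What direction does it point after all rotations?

Answer: Final heading: South

Derivation:
Start: North
  R (right (90° clockwise)) -> East
  L (left (90° counter-clockwise)) -> North
  L (left (90° counter-clockwise)) -> West
  L (left (90° counter-clockwise)) -> South
Final: South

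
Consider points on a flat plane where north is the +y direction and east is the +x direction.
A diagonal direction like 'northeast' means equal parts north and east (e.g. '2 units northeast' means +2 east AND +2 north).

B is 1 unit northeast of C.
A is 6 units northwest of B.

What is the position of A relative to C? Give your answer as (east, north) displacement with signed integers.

Place C at the origin (east=0, north=0).
  B is 1 unit northeast of C: delta (east=+1, north=+1); B at (east=1, north=1).
  A is 6 units northwest of B: delta (east=-6, north=+6); A at (east=-5, north=7).
Therefore A relative to C: (east=-5, north=7).

Answer: A is at (east=-5, north=7) relative to C.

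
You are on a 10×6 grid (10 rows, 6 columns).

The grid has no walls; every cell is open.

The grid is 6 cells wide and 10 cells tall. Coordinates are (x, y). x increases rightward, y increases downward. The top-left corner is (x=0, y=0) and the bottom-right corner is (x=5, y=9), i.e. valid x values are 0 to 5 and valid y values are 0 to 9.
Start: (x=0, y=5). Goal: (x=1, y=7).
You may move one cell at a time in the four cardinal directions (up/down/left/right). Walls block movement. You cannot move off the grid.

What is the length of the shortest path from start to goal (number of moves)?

Answer: Shortest path length: 3

Derivation:
BFS from (x=0, y=5) until reaching (x=1, y=7):
  Distance 0: (x=0, y=5)
  Distance 1: (x=0, y=4), (x=1, y=5), (x=0, y=6)
  Distance 2: (x=0, y=3), (x=1, y=4), (x=2, y=5), (x=1, y=6), (x=0, y=7)
  Distance 3: (x=0, y=2), (x=1, y=3), (x=2, y=4), (x=3, y=5), (x=2, y=6), (x=1, y=7), (x=0, y=8)  <- goal reached here
One shortest path (3 moves): (x=0, y=5) -> (x=1, y=5) -> (x=1, y=6) -> (x=1, y=7)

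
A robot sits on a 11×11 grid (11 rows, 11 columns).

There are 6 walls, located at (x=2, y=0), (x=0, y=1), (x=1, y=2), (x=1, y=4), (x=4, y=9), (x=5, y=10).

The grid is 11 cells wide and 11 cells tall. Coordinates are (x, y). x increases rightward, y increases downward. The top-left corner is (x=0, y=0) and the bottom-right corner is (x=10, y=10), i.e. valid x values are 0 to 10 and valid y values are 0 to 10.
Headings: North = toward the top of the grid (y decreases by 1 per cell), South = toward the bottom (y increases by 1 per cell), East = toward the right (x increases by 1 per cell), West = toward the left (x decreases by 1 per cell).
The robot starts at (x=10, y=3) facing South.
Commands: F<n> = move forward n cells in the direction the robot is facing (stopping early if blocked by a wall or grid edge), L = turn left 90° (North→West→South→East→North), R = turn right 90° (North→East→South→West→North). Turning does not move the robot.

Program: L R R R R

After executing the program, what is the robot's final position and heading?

Start: (x=10, y=3), facing South
  L: turn left, now facing East
  R: turn right, now facing South
  R: turn right, now facing West
  R: turn right, now facing North
  R: turn right, now facing East
Final: (x=10, y=3), facing East

Answer: Final position: (x=10, y=3), facing East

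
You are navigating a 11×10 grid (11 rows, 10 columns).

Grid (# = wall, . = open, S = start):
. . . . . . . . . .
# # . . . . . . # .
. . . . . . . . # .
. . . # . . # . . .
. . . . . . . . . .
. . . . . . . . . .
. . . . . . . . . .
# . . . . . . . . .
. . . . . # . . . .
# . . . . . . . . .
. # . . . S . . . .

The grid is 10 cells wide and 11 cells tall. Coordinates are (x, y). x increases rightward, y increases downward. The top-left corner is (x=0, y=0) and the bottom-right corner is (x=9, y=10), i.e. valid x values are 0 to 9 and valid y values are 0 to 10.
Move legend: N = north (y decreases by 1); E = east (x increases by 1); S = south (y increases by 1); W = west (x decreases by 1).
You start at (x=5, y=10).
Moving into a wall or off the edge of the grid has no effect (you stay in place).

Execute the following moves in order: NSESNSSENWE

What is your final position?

Answer: Final position: (x=7, y=9)

Derivation:
Start: (x=5, y=10)
  N (north): (x=5, y=10) -> (x=5, y=9)
  S (south): (x=5, y=9) -> (x=5, y=10)
  E (east): (x=5, y=10) -> (x=6, y=10)
  S (south): blocked, stay at (x=6, y=10)
  N (north): (x=6, y=10) -> (x=6, y=9)
  S (south): (x=6, y=9) -> (x=6, y=10)
  S (south): blocked, stay at (x=6, y=10)
  E (east): (x=6, y=10) -> (x=7, y=10)
  N (north): (x=7, y=10) -> (x=7, y=9)
  W (west): (x=7, y=9) -> (x=6, y=9)
  E (east): (x=6, y=9) -> (x=7, y=9)
Final: (x=7, y=9)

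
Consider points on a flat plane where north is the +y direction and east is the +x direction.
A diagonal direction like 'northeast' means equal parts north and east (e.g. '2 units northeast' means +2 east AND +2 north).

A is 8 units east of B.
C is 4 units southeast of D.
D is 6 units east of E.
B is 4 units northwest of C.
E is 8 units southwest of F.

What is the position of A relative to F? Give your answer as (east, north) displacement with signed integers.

Answer: A is at (east=6, north=-8) relative to F.

Derivation:
Place F at the origin (east=0, north=0).
  E is 8 units southwest of F: delta (east=-8, north=-8); E at (east=-8, north=-8).
  D is 6 units east of E: delta (east=+6, north=+0); D at (east=-2, north=-8).
  C is 4 units southeast of D: delta (east=+4, north=-4); C at (east=2, north=-12).
  B is 4 units northwest of C: delta (east=-4, north=+4); B at (east=-2, north=-8).
  A is 8 units east of B: delta (east=+8, north=+0); A at (east=6, north=-8).
Therefore A relative to F: (east=6, north=-8).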